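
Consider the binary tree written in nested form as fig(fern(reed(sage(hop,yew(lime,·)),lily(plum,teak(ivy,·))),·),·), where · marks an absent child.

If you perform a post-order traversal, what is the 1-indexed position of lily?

Post-order visits the left subtree, then the right subtree, then the node.
At fig: go left to fern.
  At fern: go left to reed.
    At reed: go left to sage.
      At sage: go left to hop.
        hop is a leaf — visit hop.
      At sage: go right to yew.
        At yew: go left to lime.
          lime is a leaf — visit lime.
        At yew: no right child.
        Visit yew.
      Visit sage.
    At reed: go right to lily.
      At lily: go left to plum.
        plum is a leaf — visit plum.
      At lily: go right to teak.
        At teak: go left to ivy.
          ivy is a leaf — visit ivy.
        At teak: no right child.
        Visit teak.
      Visit lily.
    Visit reed.
  At fern: no right child.
  Visit fern.
At fig: no right child.
Visit fig.
Full post-order sequence: hop, lime, yew, sage, plum, ivy, teak, lily, reed, fern, fig.

8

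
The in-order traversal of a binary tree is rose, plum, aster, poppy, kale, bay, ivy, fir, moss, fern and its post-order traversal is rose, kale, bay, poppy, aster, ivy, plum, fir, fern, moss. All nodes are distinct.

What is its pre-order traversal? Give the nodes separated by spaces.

moss fir plum rose ivy aster poppy bay kale fern

The last element of post-order is the root; it splits in-order into left and right subtrees.
Root moss: left subtree has 8 nodes {rose, plum, aster, poppy, kale, bay, ivy, fir}, right has 1 {fern}.
  Root fir: left subtree has 7 nodes {rose, plum, aster, poppy, kale, bay, ivy}, right has 0 { }.
    Root plum: left subtree has 1 node {rose}, right has 5 {aster, poppy, kale, bay, ivy}.
      Root ivy: left subtree has 4 nodes {aster, poppy, kale, bay}, right has 0 { }.
        Root aster: left subtree has 0 nodes { }, right has 3 {poppy, kale, bay}.
          Root poppy: left subtree has 0 nodes { }, right has 2 {kale, bay}.
            Root bay: left subtree has 1 node {kale}, right has 0 { }.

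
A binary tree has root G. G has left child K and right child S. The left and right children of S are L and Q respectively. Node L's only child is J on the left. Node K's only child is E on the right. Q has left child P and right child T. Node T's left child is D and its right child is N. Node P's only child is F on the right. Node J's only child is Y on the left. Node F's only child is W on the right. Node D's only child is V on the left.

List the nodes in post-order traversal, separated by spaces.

Post-order visits the left subtree, then the right subtree, then the node.
At G: go left to K.
  At K: no left child.
  At K: go right to E.
    E is a leaf — visit E.
  Visit K.
At G: go right to S.
  At S: go left to L.
    At L: go left to J.
      At J: go left to Y.
        Y is a leaf — visit Y.
      At J: no right child.
      Visit J.
    At L: no right child.
    Visit L.
  At S: go right to Q.
    At Q: go left to P.
      At P: no left child.
      At P: go right to F.
        At F: no left child.
        At F: go right to W.
          W is a leaf — visit W.
        Visit F.
      Visit P.
    At Q: go right to T.
      At T: go left to D.
        At D: go left to V.
          V is a leaf — visit V.
        At D: no right child.
        Visit D.
      At T: go right to N.
        N is a leaf — visit N.
      Visit T.
    Visit Q.
  Visit S.
Visit G.

E K Y J L W F P V D N T Q S G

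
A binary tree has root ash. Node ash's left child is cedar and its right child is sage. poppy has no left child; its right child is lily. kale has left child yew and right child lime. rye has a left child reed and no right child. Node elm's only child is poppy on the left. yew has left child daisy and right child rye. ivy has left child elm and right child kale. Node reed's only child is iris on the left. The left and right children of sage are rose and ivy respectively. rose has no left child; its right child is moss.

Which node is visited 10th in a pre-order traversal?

kale

Pre-order visits the node, then its left subtree, then its right subtree.
Visit ash.
At ash: go left to cedar.
  cedar is a leaf — visit cedar.
At ash: go right to sage.
  Visit sage.
  At sage: go left to rose.
    Visit rose.
    At rose: no left child.
    At rose: go right to moss.
      moss is a leaf — visit moss.
  At sage: go right to ivy.
    Visit ivy.
    At ivy: go left to elm.
      Visit elm.
      At elm: go left to poppy.
        Visit poppy.
        At poppy: no left child.
        At poppy: go right to lily.
          lily is a leaf — visit lily.
      At elm: no right child.
    At ivy: go right to kale.
      Visit kale.
      At kale: go left to yew.
        Visit yew.
        At yew: go left to daisy.
          daisy is a leaf — visit daisy.
        At yew: go right to rye.
          Visit rye.
          At rye: go left to reed.
            Visit reed.
            At reed: go left to iris.
              iris is a leaf — visit iris.
            At reed: no right child.
          At rye: no right child.
      At kale: go right to lime.
        lime is a leaf — visit lime.
Full pre-order sequence: ash, cedar, sage, rose, moss, ivy, elm, poppy, lily, kale, yew, daisy, rye, reed, iris, lime.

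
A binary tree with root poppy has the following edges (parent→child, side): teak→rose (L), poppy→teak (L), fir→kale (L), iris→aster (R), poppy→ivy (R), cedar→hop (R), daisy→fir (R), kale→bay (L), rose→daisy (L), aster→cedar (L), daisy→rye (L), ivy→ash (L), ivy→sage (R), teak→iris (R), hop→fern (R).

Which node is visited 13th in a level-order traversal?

Level-order visits nodes level by level from the root, left to right within each level.
Level 0: poppy
Level 1: teak, ivy
Level 2: rose, iris, ash, sage
Level 3: daisy, aster
Level 4: rye, fir, cedar
Level 5: kale, hop
Level 6: bay, fern
Full level-order sequence: poppy, teak, ivy, rose, iris, ash, sage, daisy, aster, rye, fir, cedar, kale, hop, bay, fern.

kale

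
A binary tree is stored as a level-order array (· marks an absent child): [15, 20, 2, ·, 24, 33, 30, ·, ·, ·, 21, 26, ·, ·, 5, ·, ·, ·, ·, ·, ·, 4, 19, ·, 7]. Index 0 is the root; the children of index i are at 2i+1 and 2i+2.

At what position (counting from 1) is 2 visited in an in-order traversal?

In-order visits the left subtree, then the node, then the right subtree.
At 15: go left to 20.
  At 20: no left child.
  Visit 20.
  At 20: go right to 24.
    At 24: no left child.
    Visit 24.
    At 24: go right to 21.
      At 21: go left to 4.
        4 is a leaf — visit 4.
      Visit 21.
      At 21: go right to 19.
        19 is a leaf — visit 19.
Visit 15.
At 15: go right to 2.
  At 2: go left to 33.
    At 33: go left to 26.
      At 26: no left child.
      Visit 26.
      At 26: go right to 7.
        7 is a leaf — visit 7.
    Visit 33.
    At 33: no right child.
  Visit 2.
  At 2: go right to 30.
    At 30: no left child.
    Visit 30.
    At 30: go right to 5.
      5 is a leaf — visit 5.
Full in-order sequence: 20, 24, 4, 21, 19, 15, 26, 7, 33, 2, 30, 5.

10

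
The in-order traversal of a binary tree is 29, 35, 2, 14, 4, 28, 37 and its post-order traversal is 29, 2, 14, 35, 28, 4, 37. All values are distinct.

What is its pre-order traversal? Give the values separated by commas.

The last element of post-order is the root; it splits in-order into left and right subtrees.
Root 37: left subtree has 6 nodes {29, 35, 2, 14, 4, 28}, right has 0 { }.
  Root 4: left subtree has 4 nodes {29, 35, 2, 14}, right has 1 {28}.
    Root 35: left subtree has 1 node {29}, right has 2 {2, 14}.
      Root 14: left subtree has 1 node {2}, right has 0 { }.

37, 4, 35, 29, 14, 2, 28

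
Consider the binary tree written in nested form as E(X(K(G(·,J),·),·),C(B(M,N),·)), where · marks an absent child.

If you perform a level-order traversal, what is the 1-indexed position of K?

Level-order visits nodes level by level from the root, left to right within each level.
Level 0: E
Level 1: X, C
Level 2: K, B
Level 3: G, M, N
Level 4: J
Full level-order sequence: E, X, C, K, B, G, M, N, J.

4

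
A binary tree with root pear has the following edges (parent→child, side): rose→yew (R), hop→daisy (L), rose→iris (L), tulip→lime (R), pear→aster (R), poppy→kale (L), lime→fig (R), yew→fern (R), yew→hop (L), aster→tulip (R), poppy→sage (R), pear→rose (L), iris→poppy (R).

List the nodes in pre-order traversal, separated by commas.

Pre-order visits the node, then its left subtree, then its right subtree.
Visit pear.
At pear: go left to rose.
  Visit rose.
  At rose: go left to iris.
    Visit iris.
    At iris: no left child.
    At iris: go right to poppy.
      Visit poppy.
      At poppy: go left to kale.
        kale is a leaf — visit kale.
      At poppy: go right to sage.
        sage is a leaf — visit sage.
  At rose: go right to yew.
    Visit yew.
    At yew: go left to hop.
      Visit hop.
      At hop: go left to daisy.
        daisy is a leaf — visit daisy.
      At hop: no right child.
    At yew: go right to fern.
      fern is a leaf — visit fern.
At pear: go right to aster.
  Visit aster.
  At aster: no left child.
  At aster: go right to tulip.
    Visit tulip.
    At tulip: no left child.
    At tulip: go right to lime.
      Visit lime.
      At lime: no left child.
      At lime: go right to fig.
        fig is a leaf — visit fig.

pear, rose, iris, poppy, kale, sage, yew, hop, daisy, fern, aster, tulip, lime, fig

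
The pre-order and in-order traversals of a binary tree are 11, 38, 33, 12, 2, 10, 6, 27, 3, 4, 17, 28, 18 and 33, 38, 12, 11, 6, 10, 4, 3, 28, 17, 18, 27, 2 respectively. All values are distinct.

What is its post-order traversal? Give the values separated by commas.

The first element of pre-order is the root; it splits in-order into left and right subtrees.
Root 11: left subtree has 3 nodes {33, 38, 12}, right has 9 {6, 10, 4, 3, 28, 17, 18, 27, 2}.
  Root 38: left subtree has 1 node {33}, right has 1 {12}.
  Root 2: left subtree has 8 nodes {6, 10, 4, 3, 28, 17, 18, 27}, right has 0 { }.
    Root 10: left subtree has 1 node {6}, right has 6 {4, 3, 28, 17, 18, 27}.
      Root 27: left subtree has 5 nodes {4, 3, 28, 17, 18}, right has 0 { }.
        Root 3: left subtree has 1 node {4}, right has 3 {28, 17, 18}.
          Root 17: left subtree has 1 node {28}, right has 1 {18}.

33, 12, 38, 6, 4, 28, 18, 17, 3, 27, 10, 2, 11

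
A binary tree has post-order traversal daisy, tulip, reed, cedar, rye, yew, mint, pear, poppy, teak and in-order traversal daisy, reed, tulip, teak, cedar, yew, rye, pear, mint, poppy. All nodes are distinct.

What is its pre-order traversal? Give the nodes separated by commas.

The last element of post-order is the root; it splits in-order into left and right subtrees.
Root teak: left subtree has 3 nodes {daisy, reed, tulip}, right has 6 {cedar, yew, rye, pear, mint, poppy}.
  Root reed: left subtree has 1 node {daisy}, right has 1 {tulip}.
  Root poppy: left subtree has 5 nodes {cedar, yew, rye, pear, mint}, right has 0 { }.
    Root pear: left subtree has 3 nodes {cedar, yew, rye}, right has 1 {mint}.
      Root yew: left subtree has 1 node {cedar}, right has 1 {rye}.

teak, reed, daisy, tulip, poppy, pear, yew, cedar, rye, mint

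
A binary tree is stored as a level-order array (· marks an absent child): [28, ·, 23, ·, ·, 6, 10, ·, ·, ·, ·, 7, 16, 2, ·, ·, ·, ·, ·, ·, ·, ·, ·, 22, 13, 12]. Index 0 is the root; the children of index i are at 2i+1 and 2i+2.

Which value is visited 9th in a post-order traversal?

23

Post-order visits the left subtree, then the right subtree, then the node.
At 28: no left child.
At 28: go right to 23.
  At 23: go left to 6.
    At 6: go left to 7.
      At 7: go left to 22.
        22 is a leaf — visit 22.
      At 7: go right to 13.
        13 is a leaf — visit 13.
      Visit 7.
    At 6: go right to 16.
      At 16: go left to 12.
        12 is a leaf — visit 12.
      At 16: no right child.
      Visit 16.
    Visit 6.
  At 23: go right to 10.
    At 10: go left to 2.
      2 is a leaf — visit 2.
    At 10: no right child.
    Visit 10.
  Visit 23.
Visit 28.
Full post-order sequence: 22, 13, 7, 12, 16, 6, 2, 10, 23, 28.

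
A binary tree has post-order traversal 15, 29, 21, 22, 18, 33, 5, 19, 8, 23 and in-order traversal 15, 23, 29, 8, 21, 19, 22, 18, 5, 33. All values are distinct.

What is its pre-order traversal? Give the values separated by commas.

The last element of post-order is the root; it splits in-order into left and right subtrees.
Root 23: left subtree has 1 node {15}, right has 8 {29, 8, 21, 19, 22, 18, 5, 33}.
  Root 8: left subtree has 1 node {29}, right has 6 {21, 19, 22, 18, 5, 33}.
    Root 19: left subtree has 1 node {21}, right has 4 {22, 18, 5, 33}.
      Root 5: left subtree has 2 nodes {22, 18}, right has 1 {33}.
        Root 18: left subtree has 1 node {22}, right has 0 { }.

23, 15, 8, 29, 19, 21, 5, 18, 22, 33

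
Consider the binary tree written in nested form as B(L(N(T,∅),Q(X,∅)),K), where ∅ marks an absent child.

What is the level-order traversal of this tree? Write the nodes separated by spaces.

Level-order visits nodes level by level from the root, left to right within each level.
Level 0: B
Level 1: L, K
Level 2: N, Q
Level 3: T, X

B L K N Q T X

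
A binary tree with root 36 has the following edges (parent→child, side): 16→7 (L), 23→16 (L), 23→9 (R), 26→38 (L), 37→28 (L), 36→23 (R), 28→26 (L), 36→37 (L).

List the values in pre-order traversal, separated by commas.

36, 37, 28, 26, 38, 23, 16, 7, 9

Pre-order visits the node, then its left subtree, then its right subtree.
Visit 36.
At 36: go left to 37.
  Visit 37.
  At 37: go left to 28.
    Visit 28.
    At 28: go left to 26.
      Visit 26.
      At 26: go left to 38.
        38 is a leaf — visit 38.
      At 26: no right child.
    At 28: no right child.
  At 37: no right child.
At 36: go right to 23.
  Visit 23.
  At 23: go left to 16.
    Visit 16.
    At 16: go left to 7.
      7 is a leaf — visit 7.
    At 16: no right child.
  At 23: go right to 9.
    9 is a leaf — visit 9.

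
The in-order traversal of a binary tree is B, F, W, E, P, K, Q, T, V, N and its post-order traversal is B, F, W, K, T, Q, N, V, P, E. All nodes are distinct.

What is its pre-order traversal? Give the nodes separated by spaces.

The last element of post-order is the root; it splits in-order into left and right subtrees.
Root E: left subtree has 3 nodes {B, F, W}, right has 6 {P, K, Q, T, V, N}.
  Root W: left subtree has 2 nodes {B, F}, right has 0 { }.
    Root F: left subtree has 1 node {B}, right has 0 { }.
  Root P: left subtree has 0 nodes { }, right has 5 {K, Q, T, V, N}.
    Root V: left subtree has 3 nodes {K, Q, T}, right has 1 {N}.
      Root Q: left subtree has 1 node {K}, right has 1 {T}.

E W F B P V Q K T N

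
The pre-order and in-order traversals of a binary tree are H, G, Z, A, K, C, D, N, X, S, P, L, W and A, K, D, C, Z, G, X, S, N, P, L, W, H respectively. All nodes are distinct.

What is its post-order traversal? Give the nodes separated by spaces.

The first element of pre-order is the root; it splits in-order into left and right subtrees.
Root H: left subtree has 12 nodes {A, K, D, C, Z, G, X, S, N, P, L, W}, right has 0 { }.
  Root G: left subtree has 5 nodes {A, K, D, C, Z}, right has 6 {X, S, N, P, L, W}.
    Root Z: left subtree has 4 nodes {A, K, D, C}, right has 0 { }.
      Root A: left subtree has 0 nodes { }, right has 3 {K, D, C}.
        Root K: left subtree has 0 nodes { }, right has 2 {D, C}.
          Root C: left subtree has 1 node {D}, right has 0 { }.
    Root N: left subtree has 2 nodes {X, S}, right has 3 {P, L, W}.
      Root X: left subtree has 0 nodes { }, right has 1 {S}.
      Root P: left subtree has 0 nodes { }, right has 2 {L, W}.
        Root L: left subtree has 0 nodes { }, right has 1 {W}.

D C K A Z S X W L P N G H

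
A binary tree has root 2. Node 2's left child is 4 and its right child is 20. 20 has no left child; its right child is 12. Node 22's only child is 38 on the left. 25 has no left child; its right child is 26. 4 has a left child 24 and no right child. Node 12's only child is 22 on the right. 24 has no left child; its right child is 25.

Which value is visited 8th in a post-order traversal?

20

Post-order visits the left subtree, then the right subtree, then the node.
At 2: go left to 4.
  At 4: go left to 24.
    At 24: no left child.
    At 24: go right to 25.
      At 25: no left child.
      At 25: go right to 26.
        26 is a leaf — visit 26.
      Visit 25.
    Visit 24.
  At 4: no right child.
  Visit 4.
At 2: go right to 20.
  At 20: no left child.
  At 20: go right to 12.
    At 12: no left child.
    At 12: go right to 22.
      At 22: go left to 38.
        38 is a leaf — visit 38.
      At 22: no right child.
      Visit 22.
    Visit 12.
  Visit 20.
Visit 2.
Full post-order sequence: 26, 25, 24, 4, 38, 22, 12, 20, 2.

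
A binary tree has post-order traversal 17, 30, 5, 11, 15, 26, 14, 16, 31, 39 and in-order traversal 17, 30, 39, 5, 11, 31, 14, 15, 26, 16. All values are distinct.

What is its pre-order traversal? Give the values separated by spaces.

39 30 17 31 11 5 16 14 26 15

The last element of post-order is the root; it splits in-order into left and right subtrees.
Root 39: left subtree has 2 nodes {17, 30}, right has 7 {5, 11, 31, 14, 15, 26, 16}.
  Root 30: left subtree has 1 node {17}, right has 0 { }.
  Root 31: left subtree has 2 nodes {5, 11}, right has 4 {14, 15, 26, 16}.
    Root 11: left subtree has 1 node {5}, right has 0 { }.
    Root 16: left subtree has 3 nodes {14, 15, 26}, right has 0 { }.
      Root 14: left subtree has 0 nodes { }, right has 2 {15, 26}.
        Root 26: left subtree has 1 node {15}, right has 0 { }.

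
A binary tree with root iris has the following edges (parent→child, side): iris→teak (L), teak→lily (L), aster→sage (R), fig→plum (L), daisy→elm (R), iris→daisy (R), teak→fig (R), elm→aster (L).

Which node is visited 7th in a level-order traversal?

Level-order visits nodes level by level from the root, left to right within each level.
Level 0: iris
Level 1: teak, daisy
Level 2: lily, fig, elm
Level 3: plum, aster
Level 4: sage
Full level-order sequence: iris, teak, daisy, lily, fig, elm, plum, aster, sage.

plum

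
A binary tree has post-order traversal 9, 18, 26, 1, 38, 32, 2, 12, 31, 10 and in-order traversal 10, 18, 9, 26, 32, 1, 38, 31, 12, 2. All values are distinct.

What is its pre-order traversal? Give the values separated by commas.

10, 31, 32, 26, 18, 9, 38, 1, 12, 2

The last element of post-order is the root; it splits in-order into left and right subtrees.
Root 10: left subtree has 0 nodes { }, right has 9 {18, 9, 26, 32, 1, 38, 31, 12, 2}.
  Root 31: left subtree has 6 nodes {18, 9, 26, 32, 1, 38}, right has 2 {12, 2}.
    Root 32: left subtree has 3 nodes {18, 9, 26}, right has 2 {1, 38}.
      Root 26: left subtree has 2 nodes {18, 9}, right has 0 { }.
        Root 18: left subtree has 0 nodes { }, right has 1 {9}.
      Root 38: left subtree has 1 node {1}, right has 0 { }.
    Root 12: left subtree has 0 nodes { }, right has 1 {2}.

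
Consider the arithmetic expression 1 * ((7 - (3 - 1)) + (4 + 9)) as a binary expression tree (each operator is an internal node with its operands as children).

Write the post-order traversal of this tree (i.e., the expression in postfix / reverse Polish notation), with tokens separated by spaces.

Post-order on an expression tree gives postfix notation: for each operator, emit left operand, right operand, then the operator.

1 7 3 1 - - 4 9 + + *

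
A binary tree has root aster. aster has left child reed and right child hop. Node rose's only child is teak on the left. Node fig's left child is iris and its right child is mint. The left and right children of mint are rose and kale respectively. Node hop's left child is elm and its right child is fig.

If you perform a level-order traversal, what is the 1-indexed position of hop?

3

Level-order visits nodes level by level from the root, left to right within each level.
Level 0: aster
Level 1: reed, hop
Level 2: elm, fig
Level 3: iris, mint
Level 4: rose, kale
Level 5: teak
Full level-order sequence: aster, reed, hop, elm, fig, iris, mint, rose, kale, teak.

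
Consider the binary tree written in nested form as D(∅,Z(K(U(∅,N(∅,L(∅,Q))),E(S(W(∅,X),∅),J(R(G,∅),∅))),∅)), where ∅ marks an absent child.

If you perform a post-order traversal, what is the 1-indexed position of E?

11

Post-order visits the left subtree, then the right subtree, then the node.
At D: no left child.
At D: go right to Z.
  At Z: go left to K.
    At K: go left to U.
      At U: no left child.
      At U: go right to N.
        At N: no left child.
        At N: go right to L.
          At L: no left child.
          At L: go right to Q.
            Q is a leaf — visit Q.
          Visit L.
        Visit N.
      Visit U.
    At K: go right to E.
      At E: go left to S.
        At S: go left to W.
          At W: no left child.
          At W: go right to X.
            X is a leaf — visit X.
          Visit W.
        At S: no right child.
        Visit S.
      At E: go right to J.
        At J: go left to R.
          At R: go left to G.
            G is a leaf — visit G.
          At R: no right child.
          Visit R.
        At J: no right child.
        Visit J.
      Visit E.
    Visit K.
  At Z: no right child.
  Visit Z.
Visit D.
Full post-order sequence: Q, L, N, U, X, W, S, G, R, J, E, K, Z, D.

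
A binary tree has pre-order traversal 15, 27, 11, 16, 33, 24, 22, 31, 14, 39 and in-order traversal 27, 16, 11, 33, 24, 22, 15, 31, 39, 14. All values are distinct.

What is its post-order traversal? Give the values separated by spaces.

16 22 24 33 11 27 39 14 31 15

The first element of pre-order is the root; it splits in-order into left and right subtrees.
Root 15: left subtree has 6 nodes {27, 16, 11, 33, 24, 22}, right has 3 {31, 39, 14}.
  Root 27: left subtree has 0 nodes { }, right has 5 {16, 11, 33, 24, 22}.
    Root 11: left subtree has 1 node {16}, right has 3 {33, 24, 22}.
      Root 33: left subtree has 0 nodes { }, right has 2 {24, 22}.
        Root 24: left subtree has 0 nodes { }, right has 1 {22}.
  Root 31: left subtree has 0 nodes { }, right has 2 {39, 14}.
    Root 14: left subtree has 1 node {39}, right has 0 { }.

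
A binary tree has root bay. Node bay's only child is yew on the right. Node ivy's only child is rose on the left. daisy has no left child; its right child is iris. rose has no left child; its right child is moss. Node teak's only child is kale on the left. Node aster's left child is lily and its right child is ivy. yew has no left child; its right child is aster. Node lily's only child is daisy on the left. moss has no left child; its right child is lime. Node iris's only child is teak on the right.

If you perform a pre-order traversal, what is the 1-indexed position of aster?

Pre-order visits the node, then its left subtree, then its right subtree.
Visit bay.
At bay: no left child.
At bay: go right to yew.
  Visit yew.
  At yew: no left child.
  At yew: go right to aster.
    Visit aster.
    At aster: go left to lily.
      Visit lily.
      At lily: go left to daisy.
        Visit daisy.
        At daisy: no left child.
        At daisy: go right to iris.
          Visit iris.
          At iris: no left child.
          At iris: go right to teak.
            Visit teak.
            At teak: go left to kale.
              kale is a leaf — visit kale.
            At teak: no right child.
      At lily: no right child.
    At aster: go right to ivy.
      Visit ivy.
      At ivy: go left to rose.
        Visit rose.
        At rose: no left child.
        At rose: go right to moss.
          Visit moss.
          At moss: no left child.
          At moss: go right to lime.
            lime is a leaf — visit lime.
      At ivy: no right child.
Full pre-order sequence: bay, yew, aster, lily, daisy, iris, teak, kale, ivy, rose, moss, lime.

3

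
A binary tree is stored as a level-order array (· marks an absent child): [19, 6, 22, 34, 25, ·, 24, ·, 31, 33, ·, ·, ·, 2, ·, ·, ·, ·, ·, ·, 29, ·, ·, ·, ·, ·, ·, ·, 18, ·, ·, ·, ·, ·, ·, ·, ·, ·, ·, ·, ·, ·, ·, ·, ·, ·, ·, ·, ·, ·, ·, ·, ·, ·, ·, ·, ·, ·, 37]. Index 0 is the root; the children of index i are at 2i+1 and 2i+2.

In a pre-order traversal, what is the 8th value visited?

Pre-order visits the node, then its left subtree, then its right subtree.
Visit 19.
At 19: go left to 6.
  Visit 6.
  At 6: go left to 34.
    Visit 34.
    At 34: no left child.
    At 34: go right to 31.
      31 is a leaf — visit 31.
  At 6: go right to 25.
    Visit 25.
    At 25: go left to 33.
      Visit 33.
      At 33: no left child.
      At 33: go right to 29.
        29 is a leaf — visit 29.
    At 25: no right child.
At 19: go right to 22.
  Visit 22.
  At 22: no left child.
  At 22: go right to 24.
    Visit 24.
    At 24: go left to 2.
      Visit 2.
      At 2: no left child.
      At 2: go right to 18.
        Visit 18.
        At 18: no left child.
        At 18: go right to 37.
          37 is a leaf — visit 37.
    At 24: no right child.
Full pre-order sequence: 19, 6, 34, 31, 25, 33, 29, 22, 24, 2, 18, 37.

22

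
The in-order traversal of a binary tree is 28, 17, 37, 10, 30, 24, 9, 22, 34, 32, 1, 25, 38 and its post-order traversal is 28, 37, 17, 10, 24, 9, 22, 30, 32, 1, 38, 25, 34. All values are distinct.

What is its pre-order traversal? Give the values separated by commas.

The last element of post-order is the root; it splits in-order into left and right subtrees.
Root 34: left subtree has 8 nodes {28, 17, 37, 10, 30, 24, 9, 22}, right has 4 {32, 1, 25, 38}.
  Root 30: left subtree has 4 nodes {28, 17, 37, 10}, right has 3 {24, 9, 22}.
    Root 10: left subtree has 3 nodes {28, 17, 37}, right has 0 { }.
      Root 17: left subtree has 1 node {28}, right has 1 {37}.
    Root 22: left subtree has 2 nodes {24, 9}, right has 0 { }.
      Root 9: left subtree has 1 node {24}, right has 0 { }.
  Root 25: left subtree has 2 nodes {32, 1}, right has 1 {38}.
    Root 1: left subtree has 1 node {32}, right has 0 { }.

34, 30, 10, 17, 28, 37, 22, 9, 24, 25, 1, 32, 38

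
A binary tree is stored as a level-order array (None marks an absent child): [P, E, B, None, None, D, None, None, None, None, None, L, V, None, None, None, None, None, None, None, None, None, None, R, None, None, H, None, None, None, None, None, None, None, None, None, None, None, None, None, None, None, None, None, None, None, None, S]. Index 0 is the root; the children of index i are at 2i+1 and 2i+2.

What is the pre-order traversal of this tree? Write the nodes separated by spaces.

Pre-order visits the node, then its left subtree, then its right subtree.
Visit P.
At P: go left to E.
  E is a leaf — visit E.
At P: go right to B.
  Visit B.
  At B: go left to D.
    Visit D.
    At D: go left to L.
      Visit L.
      At L: go left to R.
        Visit R.
        At R: go left to S.
          S is a leaf — visit S.
        At R: no right child.
      At L: no right child.
    At D: go right to V.
      Visit V.
      At V: no left child.
      At V: go right to H.
        H is a leaf — visit H.
  At B: no right child.

P E B D L R S V H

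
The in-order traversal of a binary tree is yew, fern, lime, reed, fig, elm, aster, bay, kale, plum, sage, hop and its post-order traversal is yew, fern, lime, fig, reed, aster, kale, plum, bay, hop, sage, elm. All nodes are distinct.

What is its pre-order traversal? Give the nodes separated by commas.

The last element of post-order is the root; it splits in-order into left and right subtrees.
Root elm: left subtree has 5 nodes {yew, fern, lime, reed, fig}, right has 6 {aster, bay, kale, plum, sage, hop}.
  Root reed: left subtree has 3 nodes {yew, fern, lime}, right has 1 {fig}.
    Root lime: left subtree has 2 nodes {yew, fern}, right has 0 { }.
      Root fern: left subtree has 1 node {yew}, right has 0 { }.
  Root sage: left subtree has 4 nodes {aster, bay, kale, plum}, right has 1 {hop}.
    Root bay: left subtree has 1 node {aster}, right has 2 {kale, plum}.
      Root plum: left subtree has 1 node {kale}, right has 0 { }.

elm, reed, lime, fern, yew, fig, sage, bay, aster, plum, kale, hop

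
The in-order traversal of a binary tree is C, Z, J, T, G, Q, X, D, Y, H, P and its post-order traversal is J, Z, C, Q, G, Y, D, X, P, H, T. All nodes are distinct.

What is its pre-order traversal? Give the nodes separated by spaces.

The last element of post-order is the root; it splits in-order into left and right subtrees.
Root T: left subtree has 3 nodes {C, Z, J}, right has 7 {G, Q, X, D, Y, H, P}.
  Root C: left subtree has 0 nodes { }, right has 2 {Z, J}.
    Root Z: left subtree has 0 nodes { }, right has 1 {J}.
  Root H: left subtree has 5 nodes {G, Q, X, D, Y}, right has 1 {P}.
    Root X: left subtree has 2 nodes {G, Q}, right has 2 {D, Y}.
      Root G: left subtree has 0 nodes { }, right has 1 {Q}.
      Root D: left subtree has 0 nodes { }, right has 1 {Y}.

T C Z J H X G Q D Y P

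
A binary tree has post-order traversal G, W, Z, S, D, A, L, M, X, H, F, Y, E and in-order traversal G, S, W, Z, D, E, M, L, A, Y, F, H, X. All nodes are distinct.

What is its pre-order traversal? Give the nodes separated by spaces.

E D S G Z W Y M L A F H X

The last element of post-order is the root; it splits in-order into left and right subtrees.
Root E: left subtree has 5 nodes {G, S, W, Z, D}, right has 7 {M, L, A, Y, F, H, X}.
  Root D: left subtree has 4 nodes {G, S, W, Z}, right has 0 { }.
    Root S: left subtree has 1 node {G}, right has 2 {W, Z}.
      Root Z: left subtree has 1 node {W}, right has 0 { }.
  Root Y: left subtree has 3 nodes {M, L, A}, right has 3 {F, H, X}.
    Root M: left subtree has 0 nodes { }, right has 2 {L, A}.
      Root L: left subtree has 0 nodes { }, right has 1 {A}.
    Root F: left subtree has 0 nodes { }, right has 2 {H, X}.
      Root H: left subtree has 0 nodes { }, right has 1 {X}.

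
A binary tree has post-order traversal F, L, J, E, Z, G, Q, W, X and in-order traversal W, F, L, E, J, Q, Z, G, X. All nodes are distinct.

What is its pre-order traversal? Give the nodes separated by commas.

The last element of post-order is the root; it splits in-order into left and right subtrees.
Root X: left subtree has 8 nodes {W, F, L, E, J, Q, Z, G}, right has 0 { }.
  Root W: left subtree has 0 nodes { }, right has 7 {F, L, E, J, Q, Z, G}.
    Root Q: left subtree has 4 nodes {F, L, E, J}, right has 2 {Z, G}.
      Root E: left subtree has 2 nodes {F, L}, right has 1 {J}.
        Root L: left subtree has 1 node {F}, right has 0 { }.
      Root G: left subtree has 1 node {Z}, right has 0 { }.

X, W, Q, E, L, F, J, G, Z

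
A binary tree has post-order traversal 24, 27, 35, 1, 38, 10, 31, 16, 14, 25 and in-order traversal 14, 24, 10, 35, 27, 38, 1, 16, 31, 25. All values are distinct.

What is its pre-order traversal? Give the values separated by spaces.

25 14 16 10 24 38 35 27 1 31

The last element of post-order is the root; it splits in-order into left and right subtrees.
Root 25: left subtree has 9 nodes {14, 24, 10, 35, 27, 38, 1, 16, 31}, right has 0 { }.
  Root 14: left subtree has 0 nodes { }, right has 8 {24, 10, 35, 27, 38, 1, 16, 31}.
    Root 16: left subtree has 6 nodes {24, 10, 35, 27, 38, 1}, right has 1 {31}.
      Root 10: left subtree has 1 node {24}, right has 4 {35, 27, 38, 1}.
        Root 38: left subtree has 2 nodes {35, 27}, right has 1 {1}.
          Root 35: left subtree has 0 nodes { }, right has 1 {27}.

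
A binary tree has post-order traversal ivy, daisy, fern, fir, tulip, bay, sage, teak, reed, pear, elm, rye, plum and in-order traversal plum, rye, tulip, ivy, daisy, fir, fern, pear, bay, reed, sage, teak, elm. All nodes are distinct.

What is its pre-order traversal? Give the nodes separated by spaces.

plum rye elm pear tulip fir daisy ivy fern reed bay teak sage

The last element of post-order is the root; it splits in-order into left and right subtrees.
Root plum: left subtree has 0 nodes { }, right has 12 {rye, tulip, ivy, daisy, fir, fern, pear, bay, reed, sage, teak, elm}.
  Root rye: left subtree has 0 nodes { }, right has 11 {tulip, ivy, daisy, fir, fern, pear, bay, reed, sage, teak, elm}.
    Root elm: left subtree has 10 nodes {tulip, ivy, daisy, fir, fern, pear, bay, reed, sage, teak}, right has 0 { }.
      Root pear: left subtree has 5 nodes {tulip, ivy, daisy, fir, fern}, right has 4 {bay, reed, sage, teak}.
        Root tulip: left subtree has 0 nodes { }, right has 4 {ivy, daisy, fir, fern}.
          Root fir: left subtree has 2 nodes {ivy, daisy}, right has 1 {fern}.
            Root daisy: left subtree has 1 node {ivy}, right has 0 { }.
        Root reed: left subtree has 1 node {bay}, right has 2 {sage, teak}.
          Root teak: left subtree has 1 node {sage}, right has 0 { }.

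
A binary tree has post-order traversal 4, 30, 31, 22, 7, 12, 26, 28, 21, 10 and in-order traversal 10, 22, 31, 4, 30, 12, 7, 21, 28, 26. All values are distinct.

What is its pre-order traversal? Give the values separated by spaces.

The last element of post-order is the root; it splits in-order into left and right subtrees.
Root 10: left subtree has 0 nodes { }, right has 9 {22, 31, 4, 30, 12, 7, 21, 28, 26}.
  Root 21: left subtree has 6 nodes {22, 31, 4, 30, 12, 7}, right has 2 {28, 26}.
    Root 12: left subtree has 4 nodes {22, 31, 4, 30}, right has 1 {7}.
      Root 22: left subtree has 0 nodes { }, right has 3 {31, 4, 30}.
        Root 31: left subtree has 0 nodes { }, right has 2 {4, 30}.
          Root 30: left subtree has 1 node {4}, right has 0 { }.
    Root 28: left subtree has 0 nodes { }, right has 1 {26}.

10 21 12 22 31 30 4 7 28 26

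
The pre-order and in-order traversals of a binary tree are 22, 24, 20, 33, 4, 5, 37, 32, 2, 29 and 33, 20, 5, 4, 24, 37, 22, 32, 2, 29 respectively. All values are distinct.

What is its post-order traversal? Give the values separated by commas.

The first element of pre-order is the root; it splits in-order into left and right subtrees.
Root 22: left subtree has 6 nodes {33, 20, 5, 4, 24, 37}, right has 3 {32, 2, 29}.
  Root 24: left subtree has 4 nodes {33, 20, 5, 4}, right has 1 {37}.
    Root 20: left subtree has 1 node {33}, right has 2 {5, 4}.
      Root 4: left subtree has 1 node {5}, right has 0 { }.
  Root 32: left subtree has 0 nodes { }, right has 2 {2, 29}.
    Root 2: left subtree has 0 nodes { }, right has 1 {29}.

33, 5, 4, 20, 37, 24, 29, 2, 32, 22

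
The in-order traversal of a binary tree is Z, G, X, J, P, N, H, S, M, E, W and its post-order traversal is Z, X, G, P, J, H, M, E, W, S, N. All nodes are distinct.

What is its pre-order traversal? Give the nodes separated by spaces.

N J G Z X P S H W E M

The last element of post-order is the root; it splits in-order into left and right subtrees.
Root N: left subtree has 5 nodes {Z, G, X, J, P}, right has 5 {H, S, M, E, W}.
  Root J: left subtree has 3 nodes {Z, G, X}, right has 1 {P}.
    Root G: left subtree has 1 node {Z}, right has 1 {X}.
  Root S: left subtree has 1 node {H}, right has 3 {M, E, W}.
    Root W: left subtree has 2 nodes {M, E}, right has 0 { }.
      Root E: left subtree has 1 node {M}, right has 0 { }.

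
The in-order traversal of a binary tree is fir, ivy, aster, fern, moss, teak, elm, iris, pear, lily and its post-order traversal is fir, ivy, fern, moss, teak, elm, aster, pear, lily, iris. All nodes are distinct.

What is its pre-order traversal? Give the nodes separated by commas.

iris, aster, ivy, fir, elm, teak, moss, fern, lily, pear

The last element of post-order is the root; it splits in-order into left and right subtrees.
Root iris: left subtree has 7 nodes {fir, ivy, aster, fern, moss, teak, elm}, right has 2 {pear, lily}.
  Root aster: left subtree has 2 nodes {fir, ivy}, right has 4 {fern, moss, teak, elm}.
    Root ivy: left subtree has 1 node {fir}, right has 0 { }.
    Root elm: left subtree has 3 nodes {fern, moss, teak}, right has 0 { }.
      Root teak: left subtree has 2 nodes {fern, moss}, right has 0 { }.
        Root moss: left subtree has 1 node {fern}, right has 0 { }.
  Root lily: left subtree has 1 node {pear}, right has 0 { }.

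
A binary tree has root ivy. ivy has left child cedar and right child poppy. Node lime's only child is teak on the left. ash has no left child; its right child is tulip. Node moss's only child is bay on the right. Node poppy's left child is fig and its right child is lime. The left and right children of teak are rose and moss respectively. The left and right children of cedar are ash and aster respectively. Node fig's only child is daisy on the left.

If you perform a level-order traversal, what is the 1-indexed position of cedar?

2

Level-order visits nodes level by level from the root, left to right within each level.
Level 0: ivy
Level 1: cedar, poppy
Level 2: ash, aster, fig, lime
Level 3: tulip, daisy, teak
Level 4: rose, moss
Level 5: bay
Full level-order sequence: ivy, cedar, poppy, ash, aster, fig, lime, tulip, daisy, teak, rose, moss, bay.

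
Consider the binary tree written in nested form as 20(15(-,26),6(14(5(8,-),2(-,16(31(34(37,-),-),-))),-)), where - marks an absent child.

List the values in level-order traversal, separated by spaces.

20 15 6 26 14 5 2 8 16 31 34 37

Level-order visits nodes level by level from the root, left to right within each level.
Level 0: 20
Level 1: 15, 6
Level 2: 26, 14
Level 3: 5, 2
Level 4: 8, 16
Level 5: 31
Level 6: 34
Level 7: 37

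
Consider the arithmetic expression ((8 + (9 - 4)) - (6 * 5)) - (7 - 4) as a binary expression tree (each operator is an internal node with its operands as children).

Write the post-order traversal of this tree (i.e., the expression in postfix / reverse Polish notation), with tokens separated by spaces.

Post-order on an expression tree gives postfix notation: for each operator, emit left operand, right operand, then the operator.

8 9 4 - + 6 5 * - 7 4 - -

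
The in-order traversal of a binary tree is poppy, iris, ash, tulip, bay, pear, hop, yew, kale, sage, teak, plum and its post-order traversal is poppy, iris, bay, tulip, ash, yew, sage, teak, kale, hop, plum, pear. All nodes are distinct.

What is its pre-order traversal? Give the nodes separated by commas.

The last element of post-order is the root; it splits in-order into left and right subtrees.
Root pear: left subtree has 5 nodes {poppy, iris, ash, tulip, bay}, right has 6 {hop, yew, kale, sage, teak, plum}.
  Root ash: left subtree has 2 nodes {poppy, iris}, right has 2 {tulip, bay}.
    Root iris: left subtree has 1 node {poppy}, right has 0 { }.
    Root tulip: left subtree has 0 nodes { }, right has 1 {bay}.
  Root plum: left subtree has 5 nodes {hop, yew, kale, sage, teak}, right has 0 { }.
    Root hop: left subtree has 0 nodes { }, right has 4 {yew, kale, sage, teak}.
      Root kale: left subtree has 1 node {yew}, right has 2 {sage, teak}.
        Root teak: left subtree has 1 node {sage}, right has 0 { }.

pear, ash, iris, poppy, tulip, bay, plum, hop, kale, yew, teak, sage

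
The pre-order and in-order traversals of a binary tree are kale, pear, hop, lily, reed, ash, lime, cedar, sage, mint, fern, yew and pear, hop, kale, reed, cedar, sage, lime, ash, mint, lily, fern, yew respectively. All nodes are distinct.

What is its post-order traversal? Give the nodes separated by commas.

The first element of pre-order is the root; it splits in-order into left and right subtrees.
Root kale: left subtree has 2 nodes {pear, hop}, right has 9 {reed, cedar, sage, lime, ash, mint, lily, fern, yew}.
  Root pear: left subtree has 0 nodes { }, right has 1 {hop}.
  Root lily: left subtree has 6 nodes {reed, cedar, sage, lime, ash, mint}, right has 2 {fern, yew}.
    Root reed: left subtree has 0 nodes { }, right has 5 {cedar, sage, lime, ash, mint}.
      Root ash: left subtree has 3 nodes {cedar, sage, lime}, right has 1 {mint}.
        Root lime: left subtree has 2 nodes {cedar, sage}, right has 0 { }.
          Root cedar: left subtree has 0 nodes { }, right has 1 {sage}.
    Root fern: left subtree has 0 nodes { }, right has 1 {yew}.

hop, pear, sage, cedar, lime, mint, ash, reed, yew, fern, lily, kale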